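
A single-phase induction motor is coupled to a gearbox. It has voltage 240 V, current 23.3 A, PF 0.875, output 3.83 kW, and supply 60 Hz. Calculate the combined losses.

1060 W

P_in = V·I·cosφ = 240×23.3×0.875 = 4893 W
P_out = 3830 W
Losses = P_in − P_out = 4893 − 3830 = 1063 W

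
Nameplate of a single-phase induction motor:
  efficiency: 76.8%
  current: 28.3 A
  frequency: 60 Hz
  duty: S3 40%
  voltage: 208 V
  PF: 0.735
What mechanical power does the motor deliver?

P_in = V·I·cosφ = 208 × 28.3 × 0.735 = 4327 W
P_out = η·P_in = 0.768 × 4327 = 3323 W

3.32 kW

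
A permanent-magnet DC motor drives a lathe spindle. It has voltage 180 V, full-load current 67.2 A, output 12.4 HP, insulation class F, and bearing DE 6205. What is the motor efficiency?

76.5 %

P_out = 12.4 × 746 = 9250 W
P_in = V·I = 180 × 67.2 = 12096 W
η = P_out / P_in = 9250 / 12096 = 0.765 = 76.5%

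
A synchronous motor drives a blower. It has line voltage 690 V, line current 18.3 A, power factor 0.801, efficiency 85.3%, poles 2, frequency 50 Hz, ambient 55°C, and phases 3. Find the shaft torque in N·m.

P_in = √3·V·I·cosφ = 1.732 × 690 × 18.3 × 0.801 = 17518 W
P_out = η·P_in = 0.853 × 17518 = 14943 W
n = n_s = 120×50/2 = 3000 rpm (synchronous)
ω = 2π×3000/60 = 314.2 rad/s
τ = P_out/ω = 14943/314.2 = 47.6 N·m

47.6 N·m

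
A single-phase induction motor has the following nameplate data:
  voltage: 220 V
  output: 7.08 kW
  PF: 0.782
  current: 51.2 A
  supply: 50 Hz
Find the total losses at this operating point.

P_in = V·I·cosφ = 220×51.2×0.782 = 8808 W
P_out = 7080 W
Losses = P_in − P_out = 8808 − 7080 = 1728 W

1.73 kW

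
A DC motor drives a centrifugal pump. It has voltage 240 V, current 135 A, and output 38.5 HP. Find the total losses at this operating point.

3.68 kW

P_in = V·I = 240×135 = 32400 W
P_out = 38.5×746 = 28721 W
Losses = P_in − P_out = 32400 − 28721 = 3679 W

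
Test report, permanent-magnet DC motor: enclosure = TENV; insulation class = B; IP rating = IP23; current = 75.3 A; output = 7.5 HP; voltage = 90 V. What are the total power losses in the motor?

1180 W

P_in = V·I = 90×75.3 = 6777 W
P_out = 7.5×746 = 5595 W
Losses = P_in − P_out = 6777 − 5595 = 1182 W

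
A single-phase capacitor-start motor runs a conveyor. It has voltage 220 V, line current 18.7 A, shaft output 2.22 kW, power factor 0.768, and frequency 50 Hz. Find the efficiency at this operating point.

70.3 %

P_out = 2.22 kW = 2220 W
P_in = V·I·cosφ = 220 × 18.7 × 0.768 = 3160 W
η = P_out / P_in = 2220 / 3160 = 0.703 = 70.3%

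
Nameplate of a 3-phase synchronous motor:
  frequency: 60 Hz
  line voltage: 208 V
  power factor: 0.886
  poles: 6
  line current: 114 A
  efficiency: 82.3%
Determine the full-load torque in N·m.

238 N·m

P_in = √3·V·I·cosφ = 1.732 × 208 × 114 × 0.886 = 36387 W
P_out = η·P_in = 0.823 × 36387 = 29947 W
n = n_s = 120×60/6 = 1200 rpm (synchronous)
ω = 2π×1200/60 = 125.7 rad/s
τ = P_out/ω = 29947/125.7 = 238 N·m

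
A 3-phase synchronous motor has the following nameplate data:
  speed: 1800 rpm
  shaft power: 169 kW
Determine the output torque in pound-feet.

ω = 2π × 1800/60 = 188.5 rad/s
τ = P/ω = 169000/188.5 = 896.6 N·m
In lb·ft: 896.6/1.356 = 661 lb·ft

661 lb·ft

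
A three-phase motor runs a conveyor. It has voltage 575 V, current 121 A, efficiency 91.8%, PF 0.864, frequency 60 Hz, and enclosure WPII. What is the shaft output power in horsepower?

128 HP

P_in = √3·V·I·cosφ = 1.732 × 575 × 121 × 0.864 = 104115 W
P_out = η·P_in = 0.918 × 104115 = 95578 W
= 95578/746 = 128 HP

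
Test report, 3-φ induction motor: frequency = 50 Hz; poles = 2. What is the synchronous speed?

n_s = 120f/p = 120×50/2 = 3000 rpm

3000 rpm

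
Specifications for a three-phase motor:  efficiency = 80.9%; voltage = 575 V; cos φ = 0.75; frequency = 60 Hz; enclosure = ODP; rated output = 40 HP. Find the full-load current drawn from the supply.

49.4 A

P_out = 40 × 746 = 29840 W
P_in = P_out / η = 29840 / 0.809 = 36885 W
I_L = P_in / (√3·V_L·cosφ) = 36885 / (1.732 × 575 × 0.75) = 49.4 A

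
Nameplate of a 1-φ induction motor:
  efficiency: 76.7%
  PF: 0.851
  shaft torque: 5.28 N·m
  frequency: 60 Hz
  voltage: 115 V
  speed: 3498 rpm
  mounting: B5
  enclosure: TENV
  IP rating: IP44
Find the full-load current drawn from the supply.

25.8 A

ω = 2π×3498/60 = 366.3 rad/s; P_out = τω = 5.28 × 366.3 = 1934 W
P_in = P_out / η = 1934 / 0.767 = 2522 W
I = P_in / (V·cosφ) = 2522 / (115 × 0.851) = 25.8 A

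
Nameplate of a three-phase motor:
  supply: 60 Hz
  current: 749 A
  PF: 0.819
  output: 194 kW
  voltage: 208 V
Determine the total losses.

P_in = √3·V·I·cosφ = 1.732×208×749×0.819 = 220992 W
P_out = 194000 W
Losses = P_in − P_out = 220992 − 194000 = 26992 W

27000 W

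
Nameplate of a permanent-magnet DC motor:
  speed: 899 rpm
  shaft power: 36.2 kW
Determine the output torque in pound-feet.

284 lb·ft

ω = 2π × 899/60 = 94.14 rad/s
τ = P/ω = 36200/94.14 = 384.5 N·m
In lb·ft: 384.5/1.356 = 284 lb·ft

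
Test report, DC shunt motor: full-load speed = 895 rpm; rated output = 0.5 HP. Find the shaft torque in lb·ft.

P_out = 0.5 × 746 = 373 W
ω = 2π × 895/60 = 93.72 rad/s
τ = P_out/ω = 373/93.72 = 3.98 N·m
In lb·ft: 3.98/1.356 = 2.94 lb·ft

2.94 lb·ft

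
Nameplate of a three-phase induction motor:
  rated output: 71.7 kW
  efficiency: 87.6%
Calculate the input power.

81.8 kW

P_out = 71700 W
P_in = P_out/η = 71700/0.876 = 81849 W = 81.8 kW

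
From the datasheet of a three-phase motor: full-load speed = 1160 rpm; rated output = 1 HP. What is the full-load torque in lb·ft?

P_out = 1 × 746 = 746 W
ω = 2π × 1160/60 = 121.5 rad/s
τ = P_out/ω = 746/121.5 = 6.14 N·m
In lb·ft: 6.14/1.356 = 4.53 lb·ft

4.53 lb·ft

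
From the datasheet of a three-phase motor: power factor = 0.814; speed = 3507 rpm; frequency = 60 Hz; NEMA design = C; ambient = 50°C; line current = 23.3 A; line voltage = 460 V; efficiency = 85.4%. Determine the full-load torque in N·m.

P_in = √3·V·I·cosφ = 1.732 × 460 × 23.3 × 0.814 = 15111 W
P_out = η·P_in = 0.854 × 15111 = 12905 W
n = 3507 rpm
ω = 2π×3507/60 = 367.3 rad/s
τ = P_out/ω = 12905/367.3 = 35.1 N·m

35.1 N·m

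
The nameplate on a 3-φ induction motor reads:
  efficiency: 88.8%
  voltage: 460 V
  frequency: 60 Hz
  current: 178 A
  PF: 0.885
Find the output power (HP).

149 HP

P_in = √3·V·I·cosφ = 1.732 × 460 × 178 × 0.885 = 125507 W
P_out = η·P_in = 0.888 × 125507 = 111450 W
= 111450/746 = 149 HP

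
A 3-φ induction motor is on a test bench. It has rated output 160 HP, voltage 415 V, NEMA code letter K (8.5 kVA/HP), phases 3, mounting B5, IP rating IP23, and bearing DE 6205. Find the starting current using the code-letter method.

1890 A

S_LR = 8.5 × 160 = 1360 kVA
I_LR = S_LR/(√3·V_L) = 1360000/(1.732×415) = 1890 A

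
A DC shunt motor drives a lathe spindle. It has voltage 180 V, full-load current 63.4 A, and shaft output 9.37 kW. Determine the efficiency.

82.1 %

P_out = 9.37 kW = 9370 W
P_in = V·I = 180 × 63.4 = 11412 W
η = P_out / P_in = 9370 / 11412 = 0.821 = 82.1%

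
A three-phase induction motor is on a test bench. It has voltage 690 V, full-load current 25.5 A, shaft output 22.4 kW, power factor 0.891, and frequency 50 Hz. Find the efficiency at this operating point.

82.5 %

P_out = 22.4 kW = 22400 W
P_in = √3·V_L·I_L·cosφ = 1.732 × 690 × 25.5 × 0.891 = 27153 W
η = P_out / P_in = 22400 / 27153 = 0.825 = 82.5%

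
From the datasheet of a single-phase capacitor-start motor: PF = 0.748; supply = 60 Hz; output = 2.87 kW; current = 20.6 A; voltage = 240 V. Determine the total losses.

P_in = V·I·cosφ = 240×20.6×0.748 = 3698 W
P_out = 2870 W
Losses = P_in − P_out = 3698 − 2870 = 828 W

828 W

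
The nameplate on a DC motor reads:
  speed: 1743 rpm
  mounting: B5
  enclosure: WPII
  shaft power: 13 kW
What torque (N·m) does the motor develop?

ω = 2π × 1743/60 = 182.5 rad/s
τ = P/ω = 13000/182.5 = 71.2 N·m

71.2 N·m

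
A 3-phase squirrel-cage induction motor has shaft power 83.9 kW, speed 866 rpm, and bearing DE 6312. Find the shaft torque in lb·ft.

682 lb·ft

ω = 2π × 866/60 = 90.69 rad/s
τ = P/ω = 83900/90.69 = 925.1 N·m
In lb·ft: 925.1/1.356 = 682 lb·ft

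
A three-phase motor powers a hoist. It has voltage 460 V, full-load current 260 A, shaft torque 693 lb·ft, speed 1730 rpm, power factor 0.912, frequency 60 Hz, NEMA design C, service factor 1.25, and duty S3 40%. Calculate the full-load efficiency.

τ = 693 lb·ft × 1.356 = 939.7 N·m
ω = 2π × 1730/60 = 181.2 rad/s; P_out = τω = 939.7 × 181.2 = 170274 W
P_in = √3·V_L·I_L·cosφ = 1.732 × 460 × 260 × 0.912 = 188918 W
η = P_out / P_in = 170274 / 188918 = 0.901 = 90.1%

90.1 %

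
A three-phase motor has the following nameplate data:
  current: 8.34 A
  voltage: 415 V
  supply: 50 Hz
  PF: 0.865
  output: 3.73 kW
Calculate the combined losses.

P_in = √3·V·I·cosφ = 1.732×415×8.34×0.865 = 5185 W
P_out = 3730 W
Losses = P_in − P_out = 5185 − 3730 = 1455 W

1460 W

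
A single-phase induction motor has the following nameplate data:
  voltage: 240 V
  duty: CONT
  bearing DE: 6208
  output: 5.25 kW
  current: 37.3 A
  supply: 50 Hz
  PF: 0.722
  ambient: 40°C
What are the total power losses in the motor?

P_in = V·I·cosφ = 240×37.3×0.722 = 6463 W
P_out = 5250 W
Losses = P_in − P_out = 6463 − 5250 = 1213 W

1210 W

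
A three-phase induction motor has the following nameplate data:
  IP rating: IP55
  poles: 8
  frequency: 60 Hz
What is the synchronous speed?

900 rpm

n_s = 120f/p = 120×60/8 = 900 rpm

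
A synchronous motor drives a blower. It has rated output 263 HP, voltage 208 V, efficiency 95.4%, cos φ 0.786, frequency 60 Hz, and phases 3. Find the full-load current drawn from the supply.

P_out = 263 × 746 = 196198 W
P_in = P_out / η = 196198 / 0.954 = 205658 W
I_L = P_in / (√3·V_L·cosφ) = 205658 / (1.732 × 208 × 0.786) = 726 A

726 A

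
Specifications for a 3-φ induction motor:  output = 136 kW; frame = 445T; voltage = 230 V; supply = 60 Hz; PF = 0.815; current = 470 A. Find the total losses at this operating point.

16.6 kW

P_in = √3·V·I·cosφ = 1.732×230×470×0.815 = 152592 W
P_out = 136000 W
Losses = P_in − P_out = 152592 − 136000 = 16592 W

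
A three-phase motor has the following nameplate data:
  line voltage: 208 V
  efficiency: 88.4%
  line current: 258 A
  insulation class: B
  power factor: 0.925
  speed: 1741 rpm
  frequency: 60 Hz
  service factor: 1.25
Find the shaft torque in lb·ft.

307 lb·ft

P_in = √3·V·I·cosφ = 1.732 × 208 × 258 × 0.925 = 85975 W
P_out = η·P_in = 0.884 × 85975 = 76002 W
n = 1741 rpm
ω = 2π×1741/60 = 182.3 rad/s
τ = P_out/ω = 76002/182.3 = 416.9 N·m
In lb·ft: 416.9/1.356 = 307 lb·ft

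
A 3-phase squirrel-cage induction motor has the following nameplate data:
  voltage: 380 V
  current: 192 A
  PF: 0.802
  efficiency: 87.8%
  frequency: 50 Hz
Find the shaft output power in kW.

89 kW

P_in = √3·V·I·cosφ = 1.732 × 380 × 192 × 0.802 = 101346 W
P_out = η·P_in = 0.878 × 101346 = 88982 W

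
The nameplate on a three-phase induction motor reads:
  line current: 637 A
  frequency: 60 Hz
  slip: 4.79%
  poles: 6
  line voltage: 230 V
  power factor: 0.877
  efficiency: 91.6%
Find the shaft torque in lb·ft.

1260 lb·ft

P_in = √3·V·I·cosφ = 1.732 × 230 × 637 × 0.877 = 222543 W
P_out = η·P_in = 0.916 × 222543 = 203849 W
n_s = 120×60/6 = 1200 rpm; n = 1200×(1−0.0479) = 1143 rpm
ω = 2π×1143/60 = 119.7 rad/s
τ = P_out/ω = 203849/119.7 = 1703 N·m
In lb·ft: 1703/1.356 = 1260 lb·ft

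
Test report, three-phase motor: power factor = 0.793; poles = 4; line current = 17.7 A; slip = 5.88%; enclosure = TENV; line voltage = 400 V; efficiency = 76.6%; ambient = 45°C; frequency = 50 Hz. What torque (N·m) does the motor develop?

50.4 N·m

P_in = √3·V·I·cosφ = 1.732 × 400 × 17.7 × 0.793 = 9724 W
P_out = η·P_in = 0.766 × 9724 = 7449 W
n_s = 120×50/4 = 1500 rpm; n = 1500×(1−0.0588) = 1412 rpm
ω = 2π×1412/60 = 147.9 rad/s
τ = P_out/ω = 7449/147.9 = 50.4 N·m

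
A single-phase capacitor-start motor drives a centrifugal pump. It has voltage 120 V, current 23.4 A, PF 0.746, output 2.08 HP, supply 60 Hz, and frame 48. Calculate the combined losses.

543 W

P_in = V·I·cosφ = 120×23.4×0.746 = 2095 W
P_out = 2.08×746 = 1552 W
Losses = P_in − P_out = 2095 − 1552 = 543 W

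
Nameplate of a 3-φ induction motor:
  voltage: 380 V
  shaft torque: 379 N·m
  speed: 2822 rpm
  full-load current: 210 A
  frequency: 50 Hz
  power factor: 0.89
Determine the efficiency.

91.0 %

ω = 2π × 2822/60 = 295.5 rad/s; P_out = τω = 379 × 295.5 = 111995 W
P_in = √3·V_L·I_L·cosφ = 1.732 × 380 × 210 × 0.89 = 123010 W
η = P_out / P_in = 111995 / 123010 = 0.910 = 91.0%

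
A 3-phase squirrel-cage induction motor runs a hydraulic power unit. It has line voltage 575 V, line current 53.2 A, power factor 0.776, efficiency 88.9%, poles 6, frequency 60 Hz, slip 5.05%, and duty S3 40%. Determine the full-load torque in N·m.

P_in = √3·V·I·cosφ = 1.732 × 575 × 53.2 × 0.776 = 41114 W
P_out = η·P_in = 0.889 × 41114 = 36550 W
n_s = 120×60/6 = 1200 rpm; n = 1200×(1−0.0505) = 1139 rpm
ω = 2π×1139/60 = 119.3 rad/s
τ = P_out/ω = 36550/119.3 = 306 N·m

306 N·m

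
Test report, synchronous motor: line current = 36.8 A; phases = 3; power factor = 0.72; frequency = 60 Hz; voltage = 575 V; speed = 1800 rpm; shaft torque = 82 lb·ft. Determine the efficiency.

τ = 82 lb·ft × 1.356 = 111.2 N·m
ω = 2π × 1800/60 = 188.5 rad/s; P_out = τω = 111.2 × 188.5 = 20961 W
P_in = √3·V_L·I_L·cosφ = 1.732 × 575 × 36.8 × 0.72 = 26387 W
η = P_out / P_in = 20961 / 26387 = 0.794 = 79.4%

79.4 %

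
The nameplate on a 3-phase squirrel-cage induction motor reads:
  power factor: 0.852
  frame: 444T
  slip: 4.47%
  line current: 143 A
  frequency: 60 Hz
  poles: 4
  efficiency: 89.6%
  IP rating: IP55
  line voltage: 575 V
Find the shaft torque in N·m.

P_in = √3·V·I·cosφ = 1.732 × 575 × 143 × 0.852 = 121336 W
P_out = η·P_in = 0.896 × 121336 = 108717 W
n_s = 120×60/4 = 1800 rpm; n = 1800×(1−0.0447) = 1720 rpm
ω = 2π×1720/60 = 180.1 rad/s
τ = P_out/ω = 108717/180.1 = 604 N·m

604 N·m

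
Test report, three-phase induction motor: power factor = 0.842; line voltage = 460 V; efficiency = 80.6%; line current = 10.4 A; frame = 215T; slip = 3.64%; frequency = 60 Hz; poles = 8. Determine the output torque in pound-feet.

P_in = √3·V·I·cosφ = 1.732 × 460 × 10.4 × 0.842 = 6977 W
P_out = η·P_in = 0.806 × 6977 = 5623 W
n_s = 120×60/8 = 900 rpm; n = 900×(1−0.0364) = 867 rpm
ω = 2π×867/60 = 90.79 rad/s
τ = P_out/ω = 5623/90.79 = 61.93 N·m
In lb·ft: 61.93/1.356 = 45.7 lb·ft

45.7 lb·ft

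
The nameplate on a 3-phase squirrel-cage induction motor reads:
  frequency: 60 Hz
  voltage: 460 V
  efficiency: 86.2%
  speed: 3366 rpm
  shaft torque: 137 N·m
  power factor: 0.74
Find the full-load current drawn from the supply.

ω = 2π×3366/60 = 352.5 rad/s; P_out = τω = 137 × 352.5 = 48293 W
P_in = P_out / η = 48293 / 0.862 = 56024 W
I_L = P_in / (√3·V_L·cosφ) = 56024 / (1.732 × 460 × 0.74) = 95 A

95 A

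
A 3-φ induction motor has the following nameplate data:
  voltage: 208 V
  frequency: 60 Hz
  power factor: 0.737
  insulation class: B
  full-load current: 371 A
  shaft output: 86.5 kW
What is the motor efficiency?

P_out = 86.5 kW = 86500 W
P_in = √3·V_L·I_L·cosφ = 1.732 × 208 × 371 × 0.737 = 98504 W
η = P_out / P_in = 86500 / 98504 = 0.878 = 87.8%

87.8 %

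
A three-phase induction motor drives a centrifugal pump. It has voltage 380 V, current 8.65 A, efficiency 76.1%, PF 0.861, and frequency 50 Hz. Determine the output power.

3.73 kW

P_in = √3·V·I·cosφ = 1.732 × 380 × 8.65 × 0.861 = 4902 W
P_out = η·P_in = 0.761 × 4902 = 3730 W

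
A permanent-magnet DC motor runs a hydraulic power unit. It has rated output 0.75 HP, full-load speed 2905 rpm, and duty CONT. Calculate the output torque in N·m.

1.84 N·m

P_out = 0.75 × 746 = 560 W
ω = 2π × 2905/60 = 304.2 rad/s
τ = P_out/ω = 560/304.2 = 1.84 N·m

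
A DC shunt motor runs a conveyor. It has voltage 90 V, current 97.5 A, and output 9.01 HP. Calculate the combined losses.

P_in = V·I = 90×97.5 = 8775 W
P_out = 9.01×746 = 6721 W
Losses = P_in − P_out = 8775 − 6721 = 2054 W

2050 W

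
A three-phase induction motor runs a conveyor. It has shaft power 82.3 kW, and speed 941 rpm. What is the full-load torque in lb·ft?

616 lb·ft

ω = 2π × 941/60 = 98.54 rad/s
τ = P/ω = 82300/98.54 = 835.2 N·m
In lb·ft: 835.2/1.356 = 616 lb·ft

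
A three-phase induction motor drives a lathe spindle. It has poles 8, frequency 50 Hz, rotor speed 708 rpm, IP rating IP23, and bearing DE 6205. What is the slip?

n_s = 120f/p = 120×50/8 = 750 rpm
s = (n_s − n)/n_s = (750 − 708)/750 = 0.0560

5.6 %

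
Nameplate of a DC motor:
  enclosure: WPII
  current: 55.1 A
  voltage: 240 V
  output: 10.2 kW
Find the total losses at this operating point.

P_in = V·I = 240×55.1 = 13224 W
P_out = 10200 W
Losses = P_in − P_out = 13224 − 10200 = 3024 W

3020 W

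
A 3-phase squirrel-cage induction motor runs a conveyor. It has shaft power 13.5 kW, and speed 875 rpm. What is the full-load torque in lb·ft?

109 lb·ft

ω = 2π × 875/60 = 91.63 rad/s
τ = P/ω = 13500/91.63 = 147.3 N·m
In lb·ft: 147.3/1.356 = 109 lb·ft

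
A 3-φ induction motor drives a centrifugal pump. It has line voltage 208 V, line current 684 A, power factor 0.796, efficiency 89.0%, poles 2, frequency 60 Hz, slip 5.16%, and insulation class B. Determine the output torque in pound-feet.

360 lb·ft

P_in = √3·V·I·cosφ = 1.732 × 208 × 684 × 0.796 = 196146 W
P_out = η·P_in = 0.89 × 196146 = 174570 W
n_s = 120×60/2 = 3600 rpm; n = 3600×(1−0.0516) = 3414 rpm
ω = 2π×3414/60 = 357.5 rad/s
τ = P_out/ω = 174570/357.5 = 488.3 N·m
In lb·ft: 488.3/1.356 = 360 lb·ft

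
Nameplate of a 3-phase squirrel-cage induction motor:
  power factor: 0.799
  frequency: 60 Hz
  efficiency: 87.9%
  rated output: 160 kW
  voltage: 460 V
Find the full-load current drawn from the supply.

P_out = 160 kW = 160000 W
P_in = P_out / η = 160000 / 0.879 = 182025 W
I_L = P_in / (√3·V_L·cosφ) = 182025 / (1.732 × 460 × 0.799) = 286 A

286 A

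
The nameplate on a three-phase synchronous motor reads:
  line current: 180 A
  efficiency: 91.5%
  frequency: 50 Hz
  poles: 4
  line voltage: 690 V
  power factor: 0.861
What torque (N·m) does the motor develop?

1080 N·m

P_in = √3·V·I·cosφ = 1.732 × 690 × 180 × 0.861 = 185213 W
P_out = η·P_in = 0.915 × 185213 = 169470 W
n = n_s = 120×50/4 = 1500 rpm (synchronous)
ω = 2π×1500/60 = 157.1 rad/s
τ = P_out/ω = 169470/157.1 = 1080 N·m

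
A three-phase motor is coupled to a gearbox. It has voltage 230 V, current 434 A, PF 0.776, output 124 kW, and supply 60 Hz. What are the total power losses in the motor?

P_in = √3·V·I·cosφ = 1.732×230×434×0.776 = 134161 W
P_out = 124000 W
Losses = P_in − P_out = 134161 − 124000 = 10161 W

10200 W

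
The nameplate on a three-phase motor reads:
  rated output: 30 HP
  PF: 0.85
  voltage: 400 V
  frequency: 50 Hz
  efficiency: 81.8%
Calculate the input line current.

P_out = 30 × 746 = 22380 W
P_in = P_out / η = 22380 / 0.818 = 27359 W
I_L = P_in / (√3·V_L·cosφ) = 27359 / (1.732 × 400 × 0.85) = 46.5 A

46.5 A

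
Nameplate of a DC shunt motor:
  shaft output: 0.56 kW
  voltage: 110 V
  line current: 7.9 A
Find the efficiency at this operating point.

P_out = 0.56 kW = 560 W
P_in = V·I = 110 × 7.9 = 869 W
η = P_out / P_in = 560 / 869 = 0.644 = 64.4%

64.4 %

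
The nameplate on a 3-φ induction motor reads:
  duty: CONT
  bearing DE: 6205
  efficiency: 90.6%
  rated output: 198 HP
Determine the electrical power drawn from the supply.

163 kW

P_out = 198 × 746 = 147708 W
P_in = P_out/η = 147708/0.906 = 163033 W = 163 kW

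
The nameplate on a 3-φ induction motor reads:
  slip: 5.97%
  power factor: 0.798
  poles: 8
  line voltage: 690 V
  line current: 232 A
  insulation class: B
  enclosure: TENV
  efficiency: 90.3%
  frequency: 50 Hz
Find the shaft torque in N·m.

P_in = √3·V·I·cosφ = 1.732 × 690 × 232 × 0.798 = 221252 W
P_out = η·P_in = 0.903 × 221252 = 199791 W
n_s = 120×50/8 = 750 rpm; n = 750×(1−0.0597) = 705 rpm
ω = 2π×705/60 = 73.83 rad/s
τ = P_out/ω = 199791/73.83 = 2710 N·m

2710 N·m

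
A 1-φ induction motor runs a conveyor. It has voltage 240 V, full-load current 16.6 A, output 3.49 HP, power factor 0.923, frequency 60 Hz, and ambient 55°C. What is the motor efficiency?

P_out = 3.49 × 746 = 2604 W
P_in = V·I·cosφ = 240 × 16.6 × 0.923 = 3677 W
η = P_out / P_in = 2604 / 3677 = 0.708 = 70.8%

70.8 %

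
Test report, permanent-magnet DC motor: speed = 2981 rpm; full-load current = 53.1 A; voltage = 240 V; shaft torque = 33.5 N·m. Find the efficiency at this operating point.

82.1 %

ω = 2π × 2981/60 = 312.2 rad/s; P_out = τω = 33.5 × 312.2 = 10459 W
P_in = V·I = 240 × 53.1 = 12744 W
η = P_out / P_in = 10459 / 12744 = 0.821 = 82.1%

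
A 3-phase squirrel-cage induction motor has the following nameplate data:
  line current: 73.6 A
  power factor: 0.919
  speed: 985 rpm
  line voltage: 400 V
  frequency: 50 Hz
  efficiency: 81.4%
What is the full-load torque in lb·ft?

273 lb·ft

P_in = √3·V·I·cosφ = 1.732 × 400 × 73.6 × 0.919 = 46860 W
P_out = η·P_in = 0.814 × 46860 = 38144 W
n = 985 rpm
ω = 2π×985/60 = 103.1 rad/s
τ = P_out/ω = 38144/103.1 = 370 N·m
In lb·ft: 370/1.356 = 273 lb·ft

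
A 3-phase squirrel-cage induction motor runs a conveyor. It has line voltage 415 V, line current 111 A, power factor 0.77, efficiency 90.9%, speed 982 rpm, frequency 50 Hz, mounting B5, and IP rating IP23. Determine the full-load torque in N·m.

P_in = √3·V·I·cosφ = 1.732 × 415 × 111 × 0.77 = 61434 W
P_out = η·P_in = 0.909 × 61434 = 55844 W
n = 982 rpm
ω = 2π×982/60 = 102.8 rad/s
τ = P_out/ω = 55844/102.8 = 543 N·m

543 N·m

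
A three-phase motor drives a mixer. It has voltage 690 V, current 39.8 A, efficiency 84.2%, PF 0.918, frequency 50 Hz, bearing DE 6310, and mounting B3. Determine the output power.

P_in = √3·V·I·cosφ = 1.732 × 690 × 39.8 × 0.918 = 43664 W
P_out = η·P_in = 0.842 × 43664 = 36765 W

36.8 kW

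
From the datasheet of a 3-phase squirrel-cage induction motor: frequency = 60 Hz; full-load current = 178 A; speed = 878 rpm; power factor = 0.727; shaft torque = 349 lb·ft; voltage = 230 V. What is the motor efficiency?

84.4 %

τ = 349 lb·ft × 1.356 = 473.2 N·m
ω = 2π × 878/60 = 91.94 rad/s; P_out = τω = 473.2 × 91.94 = 43506 W
P_in = √3·V_L·I_L·cosφ = 1.732 × 230 × 178 × 0.727 = 51550 W
η = P_out / P_in = 43506 / 51550 = 0.844 = 84.4%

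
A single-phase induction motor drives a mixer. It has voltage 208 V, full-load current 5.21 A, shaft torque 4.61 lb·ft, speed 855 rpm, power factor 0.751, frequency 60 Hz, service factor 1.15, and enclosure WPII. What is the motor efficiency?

τ = 4.61 lb·ft × 1.356 = 6.251 N·m
ω = 2π × 855/60 = 89.54 rad/s; P_out = τω = 6.251 × 89.54 = 560 W
P_in = V·I·cosφ = 208 × 5.21 × 0.751 = 814 W
η = P_out / P_in = 560 / 814 = 0.688 = 68.8%

68.8 %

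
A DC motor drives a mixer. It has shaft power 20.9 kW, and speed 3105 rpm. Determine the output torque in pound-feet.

ω = 2π × 3105/60 = 325.2 rad/s
τ = P/ω = 20900/325.2 = 64.27 N·m
In lb·ft: 64.27/1.356 = 47.4 lb·ft

47.4 lb·ft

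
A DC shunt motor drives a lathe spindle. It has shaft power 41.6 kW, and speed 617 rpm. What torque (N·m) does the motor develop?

ω = 2π × 617/60 = 64.61 rad/s
τ = P/ω = 41600/64.61 = 644 N·m

644 N·m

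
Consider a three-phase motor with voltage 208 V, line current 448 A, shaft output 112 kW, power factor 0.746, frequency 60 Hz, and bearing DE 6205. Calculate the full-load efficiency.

P_out = 112 kW = 112000 W
P_in = √3·V_L·I_L·cosφ = 1.732 × 208 × 448 × 0.746 = 120400 W
η = P_out / P_in = 112000 / 120400 = 0.930 = 93.0%

93.0 %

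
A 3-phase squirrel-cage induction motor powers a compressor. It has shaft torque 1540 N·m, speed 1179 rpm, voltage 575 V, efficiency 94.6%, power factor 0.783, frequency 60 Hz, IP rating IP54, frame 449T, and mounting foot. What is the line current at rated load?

ω = 2π×1179/60 = 123.5 rad/s; P_out = τω = 1540 × 123.5 = 190190 W
P_in = P_out / η = 190190 / 0.946 = 201047 W
I_L = P_in / (√3·V_L·cosφ) = 201047 / (1.732 × 575 × 0.783) = 258 A

258 A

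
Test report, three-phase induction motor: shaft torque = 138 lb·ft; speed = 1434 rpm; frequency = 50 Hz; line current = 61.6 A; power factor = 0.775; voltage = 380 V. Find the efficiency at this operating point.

τ = 138 lb·ft × 1.356 = 187.1 N·m
ω = 2π × 1434/60 = 150.2 rad/s; P_out = τω = 187.1 × 150.2 = 28102 W
P_in = √3·V_L·I_L·cosφ = 1.732 × 380 × 61.6 × 0.775 = 31421 W
η = P_out / P_in = 28102 / 31421 = 0.894 = 89.4%

89.4 %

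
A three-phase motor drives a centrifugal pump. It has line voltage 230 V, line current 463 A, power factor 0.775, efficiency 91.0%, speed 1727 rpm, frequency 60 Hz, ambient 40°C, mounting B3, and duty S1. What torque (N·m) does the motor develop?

P_in = √3·V·I·cosφ = 1.732 × 230 × 463 × 0.775 = 142942 W
P_out = η·P_in = 0.91 × 142942 = 130077 W
n = 1727 rpm
ω = 2π×1727/60 = 180.9 rad/s
τ = P_out/ω = 130077/180.9 = 719 N·m

719 N·m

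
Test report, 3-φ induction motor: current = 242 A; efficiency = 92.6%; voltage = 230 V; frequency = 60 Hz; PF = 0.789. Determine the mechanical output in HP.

94.4 HP

P_in = √3·V·I·cosφ = 1.732 × 230 × 242 × 0.789 = 76062 W
P_out = η·P_in = 0.926 × 76062 = 70433 W
= 70433/746 = 94.4 HP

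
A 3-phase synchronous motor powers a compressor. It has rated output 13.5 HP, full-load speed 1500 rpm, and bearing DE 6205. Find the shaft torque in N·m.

64.1 N·m

P_out = 13.5 × 746 = 10071 W
ω = 2π × 1500/60 = 157.1 rad/s
τ = P_out/ω = 10071/157.1 = 64.1 N·m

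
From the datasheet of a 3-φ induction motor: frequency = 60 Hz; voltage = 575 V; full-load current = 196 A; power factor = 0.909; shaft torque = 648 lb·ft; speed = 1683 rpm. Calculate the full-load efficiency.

87.3 %

τ = 648 lb·ft × 1.356 = 878.7 N·m
ω = 2π × 1683/60 = 176.2 rad/s; P_out = τω = 878.7 × 176.2 = 154827 W
P_in = √3·V_L·I_L·cosφ = 1.732 × 575 × 196 × 0.909 = 177434 W
η = P_out / P_in = 154827 / 177434 = 0.873 = 87.3%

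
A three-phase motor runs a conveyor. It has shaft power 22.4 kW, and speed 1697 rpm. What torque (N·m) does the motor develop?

ω = 2π × 1697/60 = 177.7 rad/s
τ = P/ω = 22400/177.7 = 126 N·m

126 N·m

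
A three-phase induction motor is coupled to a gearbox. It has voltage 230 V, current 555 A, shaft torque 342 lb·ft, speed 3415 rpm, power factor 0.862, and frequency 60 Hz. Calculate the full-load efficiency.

87.0 %

τ = 342 lb·ft × 1.356 = 463.8 N·m
ω = 2π × 3415/60 = 357.6 rad/s; P_out = τω = 463.8 × 357.6 = 165855 W
P_in = √3·V_L·I_L·cosφ = 1.732 × 230 × 555 × 0.862 = 190579 W
η = P_out / P_in = 165855 / 190579 = 0.870 = 87.0%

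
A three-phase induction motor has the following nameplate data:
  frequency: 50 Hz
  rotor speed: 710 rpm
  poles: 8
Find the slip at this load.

5.33 %

n_s = 120f/p = 120×50/8 = 750 rpm
s = (n_s − n)/n_s = (750 − 710)/750 = 0.0533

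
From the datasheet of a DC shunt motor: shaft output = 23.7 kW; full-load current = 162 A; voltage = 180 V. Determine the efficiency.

P_out = 23.7 kW = 23700 W
P_in = V·I = 180 × 162 = 29160 W
η = P_out / P_in = 23700 / 29160 = 0.813 = 81.3%

81.3 %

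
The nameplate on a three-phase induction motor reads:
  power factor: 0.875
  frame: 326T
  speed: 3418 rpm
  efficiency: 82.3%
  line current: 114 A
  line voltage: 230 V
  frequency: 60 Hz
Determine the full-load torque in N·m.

91.4 N·m

P_in = √3·V·I·cosφ = 1.732 × 230 × 114 × 0.875 = 39736 W
P_out = η·P_in = 0.823 × 39736 = 32703 W
n = 3418 rpm
ω = 2π×3418/60 = 357.9 rad/s
τ = P_out/ω = 32703/357.9 = 91.4 N·m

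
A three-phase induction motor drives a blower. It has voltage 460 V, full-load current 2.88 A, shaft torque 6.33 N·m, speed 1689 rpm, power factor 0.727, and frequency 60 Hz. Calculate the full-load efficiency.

67.1 %

ω = 2π × 1689/60 = 176.9 rad/s; P_out = τω = 6.33 × 176.9 = 1120 W
P_in = √3·V_L·I_L·cosφ = 1.732 × 460 × 2.88 × 0.727 = 1668 W
η = P_out / P_in = 1120 / 1668 = 0.671 = 67.1%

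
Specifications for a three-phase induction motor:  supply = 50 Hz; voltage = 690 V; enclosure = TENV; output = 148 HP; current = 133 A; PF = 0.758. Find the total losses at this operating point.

10100 W

P_in = √3·V·I·cosφ = 1.732×690×133×0.758 = 120481 W
P_out = 148×746 = 110408 W
Losses = P_in − P_out = 120481 − 110408 = 10073 W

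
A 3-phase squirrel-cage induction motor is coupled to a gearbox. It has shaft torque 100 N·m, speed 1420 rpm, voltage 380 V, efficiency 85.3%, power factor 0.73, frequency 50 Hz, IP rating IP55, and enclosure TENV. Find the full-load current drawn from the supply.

ω = 2π×1420/60 = 148.7 rad/s; P_out = τω = 100 × 148.7 = 14870 W
P_in = P_out / η = 14870 / 0.853 = 17433 W
I_L = P_in / (√3·V_L·cosφ) = 17433 / (1.732 × 380 × 0.73) = 36.3 A

36.3 A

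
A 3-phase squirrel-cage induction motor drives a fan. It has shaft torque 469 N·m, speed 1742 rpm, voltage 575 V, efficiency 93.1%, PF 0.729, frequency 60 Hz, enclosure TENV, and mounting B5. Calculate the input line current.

ω = 2π×1742/60 = 182.4 rad/s; P_out = τω = 469 × 182.4 = 85546 W
P_in = P_out / η = 85546 / 0.931 = 91886 W
I_L = P_in / (√3·V_L·cosφ) = 91886 / (1.732 × 575 × 0.729) = 127 A

127 A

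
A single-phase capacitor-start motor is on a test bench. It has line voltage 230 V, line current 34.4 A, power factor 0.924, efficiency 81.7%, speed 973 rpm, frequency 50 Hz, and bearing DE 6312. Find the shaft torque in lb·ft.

43.2 lb·ft

P_in = V·I·cosφ = 230 × 34.4 × 0.924 = 7311 W
P_out = η·P_in = 0.817 × 7311 = 5973 W
n = 973 rpm
ω = 2π×973/60 = 101.9 rad/s
τ = P_out/ω = 5973/101.9 = 58.62 N·m
In lb·ft: 58.62/1.356 = 43.2 lb·ft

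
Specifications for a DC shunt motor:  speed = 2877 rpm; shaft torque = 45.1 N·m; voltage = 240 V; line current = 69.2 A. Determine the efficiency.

ω = 2π × 2877/60 = 301.3 rad/s; P_out = τω = 45.1 × 301.3 = 13589 W
P_in = V·I = 240 × 69.2 = 16608 W
η = P_out / P_in = 13589 / 16608 = 0.818 = 81.8%

81.8 %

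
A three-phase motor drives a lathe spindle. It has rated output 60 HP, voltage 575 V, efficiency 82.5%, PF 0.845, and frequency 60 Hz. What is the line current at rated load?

64.5 A

P_out = 60 × 746 = 44760 W
P_in = P_out / η = 44760 / 0.825 = 54255 W
I_L = P_in / (√3·V_L·cosφ) = 54255 / (1.732 × 575 × 0.845) = 64.5 A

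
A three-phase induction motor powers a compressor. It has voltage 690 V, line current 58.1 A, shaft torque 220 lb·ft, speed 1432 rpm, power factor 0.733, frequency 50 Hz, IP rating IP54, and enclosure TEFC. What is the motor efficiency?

τ = 220 lb·ft × 1.356 = 298.3 N·m
ω = 2π × 1432/60 = 150 rad/s; P_out = τω = 298.3 × 150 = 44745 W
P_in = √3·V_L·I_L·cosφ = 1.732 × 690 × 58.1 × 0.733 = 50895 W
η = P_out / P_in = 44745 / 50895 = 0.879 = 87.9%

87.9 %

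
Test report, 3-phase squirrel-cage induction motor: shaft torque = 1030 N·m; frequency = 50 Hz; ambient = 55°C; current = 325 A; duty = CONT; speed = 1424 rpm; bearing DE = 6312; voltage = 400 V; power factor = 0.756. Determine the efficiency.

90.2 %

ω = 2π × 1424/60 = 149.1 rad/s; P_out = τω = 1030 × 149.1 = 153573 W
P_in = √3·V_L·I_L·cosφ = 1.732 × 400 × 325 × 0.756 = 170221 W
η = P_out / P_in = 153573 / 170221 = 0.902 = 90.2%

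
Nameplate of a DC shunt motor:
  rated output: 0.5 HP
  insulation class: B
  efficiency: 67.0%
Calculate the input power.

0.557 kW

P_out = 0.5 × 746 = 373 W
P_in = P_out/η = 373/0.67 = 557 W = 0.557 kW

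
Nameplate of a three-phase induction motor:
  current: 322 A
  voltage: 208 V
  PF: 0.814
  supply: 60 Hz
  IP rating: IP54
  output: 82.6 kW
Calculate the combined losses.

P_in = √3·V·I·cosφ = 1.732×208×322×0.814 = 94426 W
P_out = 82600 W
Losses = P_in − P_out = 94426 − 82600 = 11826 W

11.8 kW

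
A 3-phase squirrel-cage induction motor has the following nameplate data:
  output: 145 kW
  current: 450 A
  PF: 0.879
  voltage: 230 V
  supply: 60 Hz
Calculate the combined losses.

P_in = √3·V·I·cosφ = 1.732×230×450×0.879 = 157571 W
P_out = 145000 W
Losses = P_in − P_out = 157571 − 145000 = 12571 W

12.6 kW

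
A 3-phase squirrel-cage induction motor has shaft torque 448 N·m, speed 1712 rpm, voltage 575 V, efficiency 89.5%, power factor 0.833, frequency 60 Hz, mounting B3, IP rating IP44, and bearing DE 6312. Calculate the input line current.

ω = 2π×1712/60 = 179.3 rad/s; P_out = τω = 448 × 179.3 = 80326 W
P_in = P_out / η = 80326 / 0.895 = 89750 W
I_L = P_in / (√3·V_L·cosφ) = 89750 / (1.732 × 575 × 0.833) = 108 A

108 A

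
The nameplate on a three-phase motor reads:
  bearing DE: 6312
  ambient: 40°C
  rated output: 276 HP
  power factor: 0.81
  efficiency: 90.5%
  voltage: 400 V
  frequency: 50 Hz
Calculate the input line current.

405 A

P_out = 276 × 746 = 205896 W
P_in = P_out / η = 205896 / 0.905 = 227509 W
I_L = P_in / (√3·V_L·cosφ) = 227509 / (1.732 × 400 × 0.81) = 405 A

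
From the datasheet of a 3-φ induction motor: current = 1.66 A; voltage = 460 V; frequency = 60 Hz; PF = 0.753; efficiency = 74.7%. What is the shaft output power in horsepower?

0.997 HP

P_in = √3·V·I·cosφ = 1.732 × 460 × 1.66 × 0.753 = 996 W
P_out = η·P_in = 0.747 × 996 = 744 W
= 744/746 = 0.997 HP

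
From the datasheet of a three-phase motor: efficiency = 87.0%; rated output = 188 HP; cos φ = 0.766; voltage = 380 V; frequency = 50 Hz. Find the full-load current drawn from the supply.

P_out = 188 × 746 = 140248 W
P_in = P_out / η = 140248 / 0.870 = 161205 W
I_L = P_in / (√3·V_L·cosφ) = 161205 / (1.732 × 380 × 0.766) = 320 A

320 A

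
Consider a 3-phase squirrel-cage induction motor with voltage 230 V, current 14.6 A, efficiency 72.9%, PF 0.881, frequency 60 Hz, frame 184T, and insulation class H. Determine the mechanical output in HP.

P_in = √3·V·I·cosφ = 1.732 × 230 × 14.6 × 0.881 = 5124 W
P_out = η·P_in = 0.729 × 5124 = 3735 W
= 3735/746 = 5.01 HP

5.01 HP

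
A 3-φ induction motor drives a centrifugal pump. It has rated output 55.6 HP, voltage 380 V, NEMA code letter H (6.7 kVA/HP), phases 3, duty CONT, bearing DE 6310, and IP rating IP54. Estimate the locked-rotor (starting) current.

566 A

S_LR = 6.7 × 55.6 = 372.52 kVA
I_LR = S_LR/(√3·V_L) = 372520/(1.732×380) = 566 A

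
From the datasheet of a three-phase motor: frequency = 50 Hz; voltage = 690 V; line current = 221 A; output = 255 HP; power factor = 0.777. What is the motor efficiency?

92.7 %

P_out = 255 × 746 = 190230 W
P_in = √3·V_L·I_L·cosφ = 1.732 × 690 × 221 × 0.777 = 205216 W
η = P_out / P_in = 190230 / 205216 = 0.927 = 92.7%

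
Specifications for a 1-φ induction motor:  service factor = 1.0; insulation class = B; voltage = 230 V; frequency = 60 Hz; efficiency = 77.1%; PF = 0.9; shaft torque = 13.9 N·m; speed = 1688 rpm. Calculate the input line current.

15.4 A

ω = 2π×1688/60 = 176.8 rad/s; P_out = τω = 13.9 × 176.8 = 2458 W
P_in = P_out / η = 2458 / 0.771 = 3188 W
I = P_in / (V·cosφ) = 3188 / (230 × 0.9) = 15.4 A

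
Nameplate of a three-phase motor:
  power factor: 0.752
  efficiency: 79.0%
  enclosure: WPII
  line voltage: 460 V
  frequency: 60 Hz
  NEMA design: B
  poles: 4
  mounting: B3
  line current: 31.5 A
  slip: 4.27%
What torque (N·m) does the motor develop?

82.6 N·m

P_in = √3·V·I·cosφ = 1.732 × 460 × 31.5 × 0.752 = 18873 W
P_out = η·P_in = 0.79 × 18873 = 14910 W
n_s = 120×60/4 = 1800 rpm; n = 1800×(1−0.0427) = 1723 rpm
ω = 2π×1723/60 = 180.4 rad/s
τ = P_out/ω = 14910/180.4 = 82.6 N·m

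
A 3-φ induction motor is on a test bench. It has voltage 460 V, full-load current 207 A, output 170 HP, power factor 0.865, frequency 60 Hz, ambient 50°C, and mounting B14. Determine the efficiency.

88.9 %

P_out = 170 × 746 = 126820 W
P_in = √3·V_L·I_L·cosφ = 1.732 × 460 × 207 × 0.865 = 142657 W
η = P_out / P_in = 126820 / 142657 = 0.889 = 88.9%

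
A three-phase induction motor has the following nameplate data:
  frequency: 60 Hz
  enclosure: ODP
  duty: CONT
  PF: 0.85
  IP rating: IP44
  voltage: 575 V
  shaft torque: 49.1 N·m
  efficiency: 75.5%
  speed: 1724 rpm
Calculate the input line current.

ω = 2π×1724/60 = 180.5 rad/s; P_out = τω = 49.1 × 180.5 = 8863 W
P_in = P_out / η = 8863 / 0.755 = 11739 W
I_L = P_in / (√3·V_L·cosφ) = 11739 / (1.732 × 575 × 0.85) = 13.9 A

13.9 A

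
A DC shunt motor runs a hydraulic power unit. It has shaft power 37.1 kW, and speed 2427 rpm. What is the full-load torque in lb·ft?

108 lb·ft

ω = 2π × 2427/60 = 254.2 rad/s
τ = P/ω = 37100/254.2 = 145.9 N·m
In lb·ft: 145.9/1.356 = 108 lb·ft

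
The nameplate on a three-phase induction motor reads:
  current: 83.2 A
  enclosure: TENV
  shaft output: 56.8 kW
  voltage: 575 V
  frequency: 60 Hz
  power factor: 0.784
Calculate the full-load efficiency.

P_out = 56.8 kW = 56800 W
P_in = √3·V_L·I_L·cosφ = 1.732 × 575 × 83.2 × 0.784 = 64961 W
η = P_out / P_in = 56800 / 64961 = 0.874 = 87.4%

87.4 %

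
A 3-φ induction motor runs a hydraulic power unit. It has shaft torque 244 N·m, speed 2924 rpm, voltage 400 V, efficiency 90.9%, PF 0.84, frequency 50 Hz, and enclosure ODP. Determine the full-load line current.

141 A

ω = 2π×2924/60 = 306.2 rad/s; P_out = τω = 244 × 306.2 = 74713 W
P_in = P_out / η = 74713 / 0.909 = 82193 W
I_L = P_in / (√3·V_L·cosφ) = 82193 / (1.732 × 400 × 0.84) = 141 A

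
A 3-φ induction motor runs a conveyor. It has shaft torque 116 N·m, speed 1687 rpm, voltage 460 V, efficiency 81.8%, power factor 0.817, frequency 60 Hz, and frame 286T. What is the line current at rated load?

38.5 A

ω = 2π×1687/60 = 176.7 rad/s; P_out = τω = 116 × 176.7 = 20497 W
P_in = P_out / η = 20497 / 0.818 = 25057 W
I_L = P_in / (√3·V_L·cosφ) = 25057 / (1.732 × 460 × 0.817) = 38.5 A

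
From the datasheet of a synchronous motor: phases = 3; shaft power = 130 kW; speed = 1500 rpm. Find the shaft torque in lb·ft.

ω = 2π × 1500/60 = 157.1 rad/s
τ = P/ω = 130000/157.1 = 827.5 N·m
In lb·ft: 827.5/1.356 = 610 lb·ft

610 lb·ft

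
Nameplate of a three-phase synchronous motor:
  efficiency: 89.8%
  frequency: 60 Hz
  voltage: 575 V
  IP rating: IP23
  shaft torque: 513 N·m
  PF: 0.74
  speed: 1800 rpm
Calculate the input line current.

ω = 2π×1800/60 = 188.5 rad/s; P_out = τω = 513 × 188.5 = 96701 W
P_in = P_out / η = 96701 / 0.898 = 107685 W
I_L = P_in / (√3·V_L·cosφ) = 107685 / (1.732 × 575 × 0.74) = 146 A

146 A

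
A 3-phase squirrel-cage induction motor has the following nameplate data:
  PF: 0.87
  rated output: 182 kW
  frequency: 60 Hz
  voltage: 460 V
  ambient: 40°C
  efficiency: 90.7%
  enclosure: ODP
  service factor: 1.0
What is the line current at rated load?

289 A

P_out = 182 kW = 182000 W
P_in = P_out / η = 182000 / 0.907 = 200662 W
I_L = P_in / (√3·V_L·cosφ) = 200662 / (1.732 × 460 × 0.87) = 289 A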